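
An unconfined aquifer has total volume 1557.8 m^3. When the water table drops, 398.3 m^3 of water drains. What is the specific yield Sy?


Specific yield Sy = Volume drained / Total volume.
Sy = 398.3 / 1557.8
   = 0.2557.

0.2557


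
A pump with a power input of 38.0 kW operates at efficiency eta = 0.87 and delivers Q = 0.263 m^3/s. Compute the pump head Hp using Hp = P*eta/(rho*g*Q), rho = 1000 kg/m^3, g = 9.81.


Pump head formula: Hp = P * eta / (rho * g * Q).
Numerator: P * eta = 38.0 * 1000 * 0.87 = 33060.0 W.
Denominator: rho * g * Q = 1000 * 9.81 * 0.263 = 2580.03.
Hp = 33060.0 / 2580.03 = 12.81 m.

12.81


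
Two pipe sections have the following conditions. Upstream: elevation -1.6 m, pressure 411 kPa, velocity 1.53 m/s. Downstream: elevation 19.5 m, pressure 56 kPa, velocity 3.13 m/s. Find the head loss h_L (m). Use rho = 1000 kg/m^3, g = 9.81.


Total head at each section: H = z + p/(rho*g) + V^2/(2g).
H1 = -1.6 + 411*1000/(1000*9.81) + 1.53^2/(2*9.81)
   = -1.6 + 41.896 + 0.1193
   = 40.415 m.
H2 = 19.5 + 56*1000/(1000*9.81) + 3.13^2/(2*9.81)
   = 19.5 + 5.708 + 0.4993
   = 25.708 m.
h_L = H1 - H2 = 40.415 - 25.708 = 14.708 m.

14.708


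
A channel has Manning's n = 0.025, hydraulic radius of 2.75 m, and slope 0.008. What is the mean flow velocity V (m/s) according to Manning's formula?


Manning's equation gives V = (1/n) * R^(2/3) * S^(1/2).
First, compute R^(2/3) = 2.75^(2/3) = 1.9629.
Next, S^(1/2) = 0.008^(1/2) = 0.089443.
Then 1/n = 1/0.025 = 40.0.
V = 40.0 * 1.9629 * 0.089443 = 7.0225 m/s.

7.0225


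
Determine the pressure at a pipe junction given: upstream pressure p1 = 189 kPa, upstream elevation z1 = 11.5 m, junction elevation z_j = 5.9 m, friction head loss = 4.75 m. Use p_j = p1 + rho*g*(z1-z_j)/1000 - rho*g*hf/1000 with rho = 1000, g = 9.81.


Junction pressure: p_j = p1 + rho*g*(z1 - z_j)/1000 - rho*g*hf/1000.
Elevation term = 1000*9.81*(11.5 - 5.9)/1000 = 54.936 kPa.
Friction term = 1000*9.81*4.75/1000 = 46.597 kPa.
p_j = 189 + 54.936 - 46.597 = 197.34 kPa.

197.34


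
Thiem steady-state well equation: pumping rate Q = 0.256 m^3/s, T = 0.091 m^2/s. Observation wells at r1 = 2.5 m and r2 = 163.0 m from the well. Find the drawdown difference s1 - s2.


Thiem equation: s1 - s2 = Q/(2*pi*T) * ln(r2/r1).
ln(r2/r1) = ln(163.0/2.5) = 4.1775.
Q/(2*pi*T) = 0.256 / (2*pi*0.091) = 0.256 / 0.5718 = 0.4477.
s1 - s2 = 0.4477 * 4.1775 = 1.8704 m.

1.8704


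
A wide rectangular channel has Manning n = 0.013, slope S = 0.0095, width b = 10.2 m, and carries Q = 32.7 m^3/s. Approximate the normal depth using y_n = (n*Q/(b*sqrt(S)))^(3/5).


We use the wide-channel approximation y_n = (n*Q/(b*sqrt(S)))^(3/5).
sqrt(S) = sqrt(0.0095) = 0.097468.
Numerator: n*Q = 0.013 * 32.7 = 0.4251.
Denominator: b*sqrt(S) = 10.2 * 0.097468 = 0.994174.
arg = 0.4276.
y_n = 0.4276^(3/5) = 0.6006 m.

0.6006


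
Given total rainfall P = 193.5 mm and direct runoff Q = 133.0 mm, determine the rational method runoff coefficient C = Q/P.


The runoff coefficient C = runoff depth / rainfall depth.
C = 133.0 / 193.5
  = 0.6873.

0.6873


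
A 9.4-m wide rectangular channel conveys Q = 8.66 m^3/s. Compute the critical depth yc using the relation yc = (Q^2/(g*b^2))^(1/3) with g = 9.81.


Using yc = (Q^2 / (g * b^2))^(1/3):
Q^2 = 8.66^2 = 75.0.
g * b^2 = 9.81 * 9.4^2 = 9.81 * 88.36 = 866.81.
Q^2 / (g*b^2) = 75.0 / 866.81 = 0.0865.
yc = 0.0865^(1/3) = 0.4423 m.

0.4423


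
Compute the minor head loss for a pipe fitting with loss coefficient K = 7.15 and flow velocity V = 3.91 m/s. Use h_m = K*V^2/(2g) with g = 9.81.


Minor loss formula: h_m = K * V^2/(2g).
V^2 = 3.91^2 = 15.2881.
V^2/(2g) = 15.2881 / 19.62 = 0.7792 m.
h_m = 7.15 * 0.7792 = 5.5714 m.

5.5714


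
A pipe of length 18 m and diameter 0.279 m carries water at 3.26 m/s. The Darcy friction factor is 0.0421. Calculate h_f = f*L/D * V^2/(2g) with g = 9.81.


Darcy-Weisbach equation: h_f = f * (L/D) * V^2/(2g).
f * L/D = 0.0421 * 18/0.279 = 2.7161.
V^2/(2g) = 3.26^2 / (2*9.81) = 10.6276 / 19.62 = 0.5417 m.
h_f = 2.7161 * 0.5417 = 1.471 m.

1.471


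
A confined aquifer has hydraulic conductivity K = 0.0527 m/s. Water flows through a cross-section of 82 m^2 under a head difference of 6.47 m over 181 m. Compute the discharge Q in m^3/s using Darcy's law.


Darcy's law: Q = K * A * i, where i = dh/L.
Hydraulic gradient i = 6.47 / 181 = 0.035746.
Q = 0.0527 * 82 * 0.035746
  = 0.1545 m^3/s.

0.1545


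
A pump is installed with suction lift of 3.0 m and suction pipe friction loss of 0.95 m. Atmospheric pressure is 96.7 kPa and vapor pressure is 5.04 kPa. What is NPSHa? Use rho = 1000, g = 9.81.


NPSHa = p_atm/(rho*g) - z_s - hf_s - p_vap/(rho*g).
p_atm/(rho*g) = 96.7*1000 / (1000*9.81) = 9.857 m.
p_vap/(rho*g) = 5.04*1000 / (1000*9.81) = 0.514 m.
NPSHa = 9.857 - 3.0 - 0.95 - 0.514
      = 5.39 m.

5.39


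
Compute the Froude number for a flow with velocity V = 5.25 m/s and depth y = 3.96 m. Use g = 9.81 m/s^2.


The Froude number is defined as Fr = V / sqrt(g*y).
g*y = 9.81 * 3.96 = 38.8476.
sqrt(g*y) = sqrt(38.8476) = 6.2328.
Fr = 5.25 / 6.2328 = 0.8423.

0.8423


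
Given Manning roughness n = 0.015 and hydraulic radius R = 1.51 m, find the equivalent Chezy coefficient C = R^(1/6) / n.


The Chezy coefficient relates to Manning's n through C = R^(1/6) / n.
R^(1/6) = 1.51^(1/6) = 1.071099.
C = 1.071099 / 0.015 = 71.41 m^(1/2)/s.

71.41


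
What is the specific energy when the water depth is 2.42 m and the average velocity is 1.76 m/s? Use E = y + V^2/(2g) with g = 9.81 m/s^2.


Specific energy E = y + V^2/(2g).
Velocity head = V^2/(2g) = 1.76^2 / (2*9.81) = 3.0976 / 19.62 = 0.1579 m.
E = 2.42 + 0.1579 = 2.5779 m.

2.5779


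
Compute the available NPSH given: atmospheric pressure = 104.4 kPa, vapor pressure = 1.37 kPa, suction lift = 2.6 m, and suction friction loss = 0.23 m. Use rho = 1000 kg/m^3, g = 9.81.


NPSHa = p_atm/(rho*g) - z_s - hf_s - p_vap/(rho*g).
p_atm/(rho*g) = 104.4*1000 / (1000*9.81) = 10.642 m.
p_vap/(rho*g) = 1.37*1000 / (1000*9.81) = 0.14 m.
NPSHa = 10.642 - 2.6 - 0.23 - 0.14
      = 7.67 m.

7.67


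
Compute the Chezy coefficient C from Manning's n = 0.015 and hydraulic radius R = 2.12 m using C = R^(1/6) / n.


The Chezy coefficient relates to Manning's n through C = R^(1/6) / n.
R^(1/6) = 2.12^(1/6) = 1.133416.
C = 1.133416 / 0.015 = 75.56 m^(1/2)/s.

75.56


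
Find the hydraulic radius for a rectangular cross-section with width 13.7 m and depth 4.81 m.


For a rectangular section:
Flow area A = b * y = 13.7 * 4.81 = 65.9 m^2.
Wetted perimeter P = b + 2y = 13.7 + 2*4.81 = 23.32 m.
Hydraulic radius R = A/P = 65.9 / 23.32 = 2.8258 m.

2.8258


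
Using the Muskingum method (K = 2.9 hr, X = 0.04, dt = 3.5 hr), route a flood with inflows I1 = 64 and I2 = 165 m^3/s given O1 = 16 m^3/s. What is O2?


Muskingum coefficients:
denom = 2*K*(1-X) + dt = 2*2.9*(1-0.04) + 3.5 = 9.068.
C0 = (dt - 2*K*X)/denom = (3.5 - 2*2.9*0.04)/9.068 = 0.3604.
C1 = (dt + 2*K*X)/denom = (3.5 + 2*2.9*0.04)/9.068 = 0.4116.
C2 = (2*K*(1-X) - dt)/denom = 0.2281.
O2 = C0*I2 + C1*I1 + C2*O1
   = 0.3604*165 + 0.4116*64 + 0.2281*16
   = 89.45 m^3/s.

89.45


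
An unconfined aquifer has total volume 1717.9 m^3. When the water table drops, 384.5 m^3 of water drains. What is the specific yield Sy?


Specific yield Sy = Volume drained / Total volume.
Sy = 384.5 / 1717.9
   = 0.2238.

0.2238


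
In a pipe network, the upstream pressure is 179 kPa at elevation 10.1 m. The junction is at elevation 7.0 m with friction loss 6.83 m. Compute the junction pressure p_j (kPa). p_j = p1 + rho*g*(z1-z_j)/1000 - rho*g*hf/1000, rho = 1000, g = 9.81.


Junction pressure: p_j = p1 + rho*g*(z1 - z_j)/1000 - rho*g*hf/1000.
Elevation term = 1000*9.81*(10.1 - 7.0)/1000 = 30.411 kPa.
Friction term = 1000*9.81*6.83/1000 = 67.002 kPa.
p_j = 179 + 30.411 - 67.002 = 142.41 kPa.

142.41


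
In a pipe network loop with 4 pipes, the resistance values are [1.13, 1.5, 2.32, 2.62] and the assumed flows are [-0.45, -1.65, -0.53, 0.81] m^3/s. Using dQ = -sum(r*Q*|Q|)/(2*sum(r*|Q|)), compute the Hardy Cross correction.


Numerator terms (r*Q*|Q|): 1.13*-0.45*|-0.45| = -0.2288; 1.5*-1.65*|-1.65| = -4.0837; 2.32*-0.53*|-0.53| = -0.6517; 2.62*0.81*|0.81| = 1.719.
Sum of numerator = -3.2453.
Denominator terms (r*|Q|): 1.13*|-0.45| = 0.5085; 1.5*|-1.65| = 2.475; 2.32*|-0.53| = 1.2296; 2.62*|0.81| = 2.1222.
2 * sum of denominator = 2 * 6.3353 = 12.6706.
dQ = --3.2453 / 12.6706 = 0.2561 m^3/s.

0.2561


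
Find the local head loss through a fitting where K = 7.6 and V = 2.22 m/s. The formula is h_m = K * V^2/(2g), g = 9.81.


Minor loss formula: h_m = K * V^2/(2g).
V^2 = 2.22^2 = 4.9284.
V^2/(2g) = 4.9284 / 19.62 = 0.2512 m.
h_m = 7.6 * 0.2512 = 1.9091 m.

1.9091


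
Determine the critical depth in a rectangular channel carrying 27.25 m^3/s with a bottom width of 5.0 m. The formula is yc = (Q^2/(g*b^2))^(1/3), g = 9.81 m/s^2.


Using yc = (Q^2 / (g * b^2))^(1/3):
Q^2 = 27.25^2 = 742.56.
g * b^2 = 9.81 * 5.0^2 = 9.81 * 25.0 = 245.25.
Q^2 / (g*b^2) = 742.56 / 245.25 = 3.0278.
yc = 3.0278^(1/3) = 1.4467 m.

1.4467


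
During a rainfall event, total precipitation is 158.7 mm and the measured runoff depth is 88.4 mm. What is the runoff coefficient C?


The runoff coefficient C = runoff depth / rainfall depth.
C = 88.4 / 158.7
  = 0.557.

0.557


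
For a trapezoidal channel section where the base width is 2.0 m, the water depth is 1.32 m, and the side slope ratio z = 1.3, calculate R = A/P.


For a trapezoidal section with side slope z:
A = (b + z*y)*y = (2.0 + 1.3*1.32)*1.32 = 4.905 m^2.
P = b + 2*y*sqrt(1 + z^2) = 2.0 + 2*1.32*sqrt(1 + 1.3^2) = 6.33 m.
R = A/P = 4.905 / 6.33 = 0.7749 m.

0.7749


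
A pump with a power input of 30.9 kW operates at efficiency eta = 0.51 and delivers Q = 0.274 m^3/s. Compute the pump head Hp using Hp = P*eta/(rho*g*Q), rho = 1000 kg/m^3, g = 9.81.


Pump head formula: Hp = P * eta / (rho * g * Q).
Numerator: P * eta = 30.9 * 1000 * 0.51 = 15759.0 W.
Denominator: rho * g * Q = 1000 * 9.81 * 0.274 = 2687.94.
Hp = 15759.0 / 2687.94 = 5.86 m.

5.86


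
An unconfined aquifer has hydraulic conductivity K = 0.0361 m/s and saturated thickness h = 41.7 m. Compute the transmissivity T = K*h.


Transmissivity is defined as T = K * h.
T = 0.0361 * 41.7
  = 1.5054 m^2/s.

1.5054


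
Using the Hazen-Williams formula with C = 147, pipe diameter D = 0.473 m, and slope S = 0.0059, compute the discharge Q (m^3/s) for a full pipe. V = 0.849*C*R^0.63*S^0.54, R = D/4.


For a full circular pipe, R = D/4 = 0.473/4 = 0.1182 m.
V = 0.849 * 147 * 0.1182^0.63 * 0.0059^0.54
  = 0.849 * 147 * 0.260534 * 0.062555
  = 2.034 m/s.
Pipe area A = pi*D^2/4 = pi*0.473^2/4 = 0.1757 m^2.
Q = A * V = 0.1757 * 2.034 = 0.3574 m^3/s.

0.3574


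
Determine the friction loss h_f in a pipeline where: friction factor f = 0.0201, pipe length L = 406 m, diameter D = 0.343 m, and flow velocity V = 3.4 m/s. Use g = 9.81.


Darcy-Weisbach equation: h_f = f * (L/D) * V^2/(2g).
f * L/D = 0.0201 * 406/0.343 = 23.7918.
V^2/(2g) = 3.4^2 / (2*9.81) = 11.56 / 19.62 = 0.5892 m.
h_f = 23.7918 * 0.5892 = 14.018 m.

14.018


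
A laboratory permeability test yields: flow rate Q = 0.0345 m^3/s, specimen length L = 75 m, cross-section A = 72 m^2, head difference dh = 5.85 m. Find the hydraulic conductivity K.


From K = Q*L / (A*dh):
Numerator: Q*L = 0.0345 * 75 = 2.5875.
Denominator: A*dh = 72 * 5.85 = 421.2.
K = 2.5875 / 421.2 = 0.006143 m/s.

0.006143


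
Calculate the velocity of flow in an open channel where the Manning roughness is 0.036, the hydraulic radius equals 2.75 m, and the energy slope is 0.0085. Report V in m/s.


Manning's equation gives V = (1/n) * R^(2/3) * S^(1/2).
First, compute R^(2/3) = 2.75^(2/3) = 1.9629.
Next, S^(1/2) = 0.0085^(1/2) = 0.092195.
Then 1/n = 1/0.036 = 27.78.
V = 27.78 * 1.9629 * 0.092195 = 5.0268 m/s.

5.0268


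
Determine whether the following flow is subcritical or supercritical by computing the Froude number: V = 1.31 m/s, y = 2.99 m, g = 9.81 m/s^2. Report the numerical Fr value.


The Froude number is defined as Fr = V / sqrt(g*y).
g*y = 9.81 * 2.99 = 29.3319.
sqrt(g*y) = sqrt(29.3319) = 5.4159.
Fr = 1.31 / 5.4159 = 0.2419.
Since Fr < 1, the flow is subcritical.

0.2419


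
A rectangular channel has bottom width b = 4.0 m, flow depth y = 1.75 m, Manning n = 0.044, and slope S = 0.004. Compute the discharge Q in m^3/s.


For a rectangular channel, the cross-sectional area A = b * y = 4.0 * 1.75 = 7.0 m^2.
The wetted perimeter P = b + 2y = 4.0 + 2*1.75 = 7.5 m.
Hydraulic radius R = A/P = 7.0/7.5 = 0.9333 m.
Velocity V = (1/n)*R^(2/3)*S^(1/2) = (1/0.044)*0.9333^(2/3)*0.004^(1/2) = 1.3728 m/s.
Discharge Q = A * V = 7.0 * 1.3728 = 9.609 m^3/s.

9.609


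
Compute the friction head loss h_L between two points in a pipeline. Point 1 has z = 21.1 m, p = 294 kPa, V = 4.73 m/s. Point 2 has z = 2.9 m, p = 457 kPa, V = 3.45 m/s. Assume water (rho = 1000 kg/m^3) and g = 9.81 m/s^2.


Total head at each section: H = z + p/(rho*g) + V^2/(2g).
H1 = 21.1 + 294*1000/(1000*9.81) + 4.73^2/(2*9.81)
   = 21.1 + 29.969 + 1.1403
   = 52.21 m.
H2 = 2.9 + 457*1000/(1000*9.81) + 3.45^2/(2*9.81)
   = 2.9 + 46.585 + 0.6067
   = 50.092 m.
h_L = H1 - H2 = 52.21 - 50.092 = 2.118 m.

2.118


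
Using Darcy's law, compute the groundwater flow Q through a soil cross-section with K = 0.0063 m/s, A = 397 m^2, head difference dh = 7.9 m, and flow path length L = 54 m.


Darcy's law: Q = K * A * i, where i = dh/L.
Hydraulic gradient i = 7.9 / 54 = 0.146296.
Q = 0.0063 * 397 * 0.146296
  = 0.3659 m^3/s.

0.3659


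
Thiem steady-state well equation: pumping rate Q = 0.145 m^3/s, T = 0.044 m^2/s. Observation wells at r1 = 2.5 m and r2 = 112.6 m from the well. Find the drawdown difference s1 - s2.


Thiem equation: s1 - s2 = Q/(2*pi*T) * ln(r2/r1).
ln(r2/r1) = ln(112.6/2.5) = 3.8076.
Q/(2*pi*T) = 0.145 / (2*pi*0.044) = 0.145 / 0.2765 = 0.5245.
s1 - s2 = 0.5245 * 3.8076 = 1.997 m.

1.997


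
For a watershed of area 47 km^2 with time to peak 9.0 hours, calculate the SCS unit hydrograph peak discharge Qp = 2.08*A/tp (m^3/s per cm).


SCS formula: Qp = 2.08 * A / tp.
Qp = 2.08 * 47 / 9.0
   = 97.76 / 9.0
   = 10.86 m^3/s per cm.

10.86


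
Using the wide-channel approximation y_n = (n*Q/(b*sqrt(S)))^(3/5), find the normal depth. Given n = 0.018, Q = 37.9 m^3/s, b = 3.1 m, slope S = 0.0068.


We use the wide-channel approximation y_n = (n*Q/(b*sqrt(S)))^(3/5).
sqrt(S) = sqrt(0.0068) = 0.082462.
Numerator: n*Q = 0.018 * 37.9 = 0.6822.
Denominator: b*sqrt(S) = 3.1 * 0.082462 = 0.255632.
arg = 2.6687.
y_n = 2.6687^(3/5) = 1.8021 m.

1.8021


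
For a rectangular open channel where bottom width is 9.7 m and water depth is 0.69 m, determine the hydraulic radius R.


For a rectangular section:
Flow area A = b * y = 9.7 * 0.69 = 6.69 m^2.
Wetted perimeter P = b + 2y = 9.7 + 2*0.69 = 11.08 m.
Hydraulic radius R = A/P = 6.69 / 11.08 = 0.6041 m.

0.6041


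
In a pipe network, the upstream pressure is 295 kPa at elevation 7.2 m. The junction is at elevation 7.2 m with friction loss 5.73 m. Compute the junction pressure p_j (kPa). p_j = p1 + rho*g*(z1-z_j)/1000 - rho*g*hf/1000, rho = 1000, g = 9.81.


Junction pressure: p_j = p1 + rho*g*(z1 - z_j)/1000 - rho*g*hf/1000.
Elevation term = 1000*9.81*(7.2 - 7.2)/1000 = 0.0 kPa.
Friction term = 1000*9.81*5.73/1000 = 56.211 kPa.
p_j = 295 + 0.0 - 56.211 = 238.79 kPa.

238.79


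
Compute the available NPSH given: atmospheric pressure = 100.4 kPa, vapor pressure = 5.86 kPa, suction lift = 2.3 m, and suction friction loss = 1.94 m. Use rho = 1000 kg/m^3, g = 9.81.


NPSHa = p_atm/(rho*g) - z_s - hf_s - p_vap/(rho*g).
p_atm/(rho*g) = 100.4*1000 / (1000*9.81) = 10.234 m.
p_vap/(rho*g) = 5.86*1000 / (1000*9.81) = 0.597 m.
NPSHa = 10.234 - 2.3 - 1.94 - 0.597
      = 5.4 m.

5.4


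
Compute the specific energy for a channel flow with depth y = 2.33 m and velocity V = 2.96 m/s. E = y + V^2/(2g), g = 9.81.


Specific energy E = y + V^2/(2g).
Velocity head = V^2/(2g) = 2.96^2 / (2*9.81) = 8.7616 / 19.62 = 0.4466 m.
E = 2.33 + 0.4466 = 2.7766 m.

2.7766


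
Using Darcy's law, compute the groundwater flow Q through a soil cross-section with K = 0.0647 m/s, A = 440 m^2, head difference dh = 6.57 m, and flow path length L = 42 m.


Darcy's law: Q = K * A * i, where i = dh/L.
Hydraulic gradient i = 6.57 / 42 = 0.156429.
Q = 0.0647 * 440 * 0.156429
  = 4.4532 m^3/s.

4.4532


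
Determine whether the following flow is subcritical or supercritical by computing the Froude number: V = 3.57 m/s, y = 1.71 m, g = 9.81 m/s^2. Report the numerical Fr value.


The Froude number is defined as Fr = V / sqrt(g*y).
g*y = 9.81 * 1.71 = 16.7751.
sqrt(g*y) = sqrt(16.7751) = 4.0957.
Fr = 3.57 / 4.0957 = 0.8716.
Since Fr < 1, the flow is subcritical.

0.8716


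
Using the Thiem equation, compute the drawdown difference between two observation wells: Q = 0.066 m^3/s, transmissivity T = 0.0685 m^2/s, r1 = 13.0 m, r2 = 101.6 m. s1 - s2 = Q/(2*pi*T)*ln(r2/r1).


Thiem equation: s1 - s2 = Q/(2*pi*T) * ln(r2/r1).
ln(r2/r1) = ln(101.6/13.0) = 2.0561.
Q/(2*pi*T) = 0.066 / (2*pi*0.0685) = 0.066 / 0.4304 = 0.1533.
s1 - s2 = 0.1533 * 2.0561 = 0.3153 m.

0.3153


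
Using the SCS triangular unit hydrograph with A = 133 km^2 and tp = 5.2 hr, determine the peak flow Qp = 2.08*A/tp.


SCS formula: Qp = 2.08 * A / tp.
Qp = 2.08 * 133 / 5.2
   = 276.64 / 5.2
   = 53.2 m^3/s per cm.

53.2


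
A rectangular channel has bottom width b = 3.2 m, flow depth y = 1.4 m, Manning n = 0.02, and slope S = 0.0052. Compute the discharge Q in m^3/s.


For a rectangular channel, the cross-sectional area A = b * y = 3.2 * 1.4 = 4.48 m^2.
The wetted perimeter P = b + 2y = 3.2 + 2*1.4 = 6.0 m.
Hydraulic radius R = A/P = 4.48/6.0 = 0.7467 m.
Velocity V = (1/n)*R^(2/3)*S^(1/2) = (1/0.02)*0.7467^(2/3)*0.0052^(1/2) = 2.9675 m/s.
Discharge Q = A * V = 4.48 * 2.9675 = 13.294 m^3/s.

13.294


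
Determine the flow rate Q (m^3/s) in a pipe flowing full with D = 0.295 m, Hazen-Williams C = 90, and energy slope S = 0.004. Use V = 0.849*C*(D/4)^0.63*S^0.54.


For a full circular pipe, R = D/4 = 0.295/4 = 0.0737 m.
V = 0.849 * 90 * 0.0737^0.63 * 0.004^0.54
  = 0.849 * 90 * 0.193504 * 0.050712
  = 0.7498 m/s.
Pipe area A = pi*D^2/4 = pi*0.295^2/4 = 0.0683 m^2.
Q = A * V = 0.0683 * 0.7498 = 0.0512 m^3/s.

0.0512


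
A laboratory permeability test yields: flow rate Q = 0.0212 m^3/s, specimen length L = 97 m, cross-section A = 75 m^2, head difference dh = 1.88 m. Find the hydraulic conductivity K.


From K = Q*L / (A*dh):
Numerator: Q*L = 0.0212 * 97 = 2.0564.
Denominator: A*dh = 75 * 1.88 = 141.0.
K = 2.0564 / 141.0 = 0.014584 m/s.

0.014584


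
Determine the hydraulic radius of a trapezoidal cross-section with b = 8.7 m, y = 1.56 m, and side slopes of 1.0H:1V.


For a trapezoidal section with side slope z:
A = (b + z*y)*y = (8.7 + 1.0*1.56)*1.56 = 16.006 m^2.
P = b + 2*y*sqrt(1 + z^2) = 8.7 + 2*1.56*sqrt(1 + 1.0^2) = 13.112 m.
R = A/P = 16.006 / 13.112 = 1.2207 m.

1.2207


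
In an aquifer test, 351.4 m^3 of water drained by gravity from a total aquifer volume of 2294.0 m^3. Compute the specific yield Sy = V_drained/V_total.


Specific yield Sy = Volume drained / Total volume.
Sy = 351.4 / 2294.0
   = 0.1532.

0.1532


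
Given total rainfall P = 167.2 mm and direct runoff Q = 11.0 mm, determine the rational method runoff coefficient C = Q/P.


The runoff coefficient C = runoff depth / rainfall depth.
C = 11.0 / 167.2
  = 0.0658.

0.0658


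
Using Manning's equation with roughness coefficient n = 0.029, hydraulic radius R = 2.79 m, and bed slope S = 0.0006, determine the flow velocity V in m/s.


Manning's equation gives V = (1/n) * R^(2/3) * S^(1/2).
First, compute R^(2/3) = 2.79^(2/3) = 1.9818.
Next, S^(1/2) = 0.0006^(1/2) = 0.024495.
Then 1/n = 1/0.029 = 34.48.
V = 34.48 * 1.9818 * 0.024495 = 1.674 m/s.

1.674


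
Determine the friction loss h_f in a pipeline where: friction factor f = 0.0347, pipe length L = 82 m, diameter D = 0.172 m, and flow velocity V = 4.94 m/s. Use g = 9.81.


Darcy-Weisbach equation: h_f = f * (L/D) * V^2/(2g).
f * L/D = 0.0347 * 82/0.172 = 16.543.
V^2/(2g) = 4.94^2 / (2*9.81) = 24.4036 / 19.62 = 1.2438 m.
h_f = 16.543 * 1.2438 = 20.576 m.

20.576


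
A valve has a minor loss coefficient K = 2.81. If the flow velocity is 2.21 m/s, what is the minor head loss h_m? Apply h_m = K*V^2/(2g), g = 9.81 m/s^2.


Minor loss formula: h_m = K * V^2/(2g).
V^2 = 2.21^2 = 4.8841.
V^2/(2g) = 4.8841 / 19.62 = 0.2489 m.
h_m = 2.81 * 0.2489 = 0.6995 m.

0.6995


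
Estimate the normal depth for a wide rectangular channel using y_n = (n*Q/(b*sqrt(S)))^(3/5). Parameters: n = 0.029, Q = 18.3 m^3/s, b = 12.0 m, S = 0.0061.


We use the wide-channel approximation y_n = (n*Q/(b*sqrt(S)))^(3/5).
sqrt(S) = sqrt(0.0061) = 0.078102.
Numerator: n*Q = 0.029 * 18.3 = 0.5307.
Denominator: b*sqrt(S) = 12.0 * 0.078102 = 0.937224.
arg = 0.5662.
y_n = 0.5662^(3/5) = 0.7109 m.

0.7109


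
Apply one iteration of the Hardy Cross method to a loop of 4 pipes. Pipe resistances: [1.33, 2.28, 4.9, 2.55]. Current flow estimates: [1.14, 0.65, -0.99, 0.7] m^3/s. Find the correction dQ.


Numerator terms (r*Q*|Q|): 1.33*1.14*|1.14| = 1.7285; 2.28*0.65*|0.65| = 0.9633; 4.9*-0.99*|-0.99| = -4.8025; 2.55*0.7*|0.7| = 1.2495.
Sum of numerator = -0.8612.
Denominator terms (r*|Q|): 1.33*|1.14| = 1.5162; 2.28*|0.65| = 1.482; 4.9*|-0.99| = 4.851; 2.55*|0.7| = 1.785.
2 * sum of denominator = 2 * 9.6342 = 19.2684.
dQ = --0.8612 / 19.2684 = 0.0447 m^3/s.

0.0447


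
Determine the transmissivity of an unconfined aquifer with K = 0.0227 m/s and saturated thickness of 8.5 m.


Transmissivity is defined as T = K * h.
T = 0.0227 * 8.5
  = 0.193 m^2/s.

0.193


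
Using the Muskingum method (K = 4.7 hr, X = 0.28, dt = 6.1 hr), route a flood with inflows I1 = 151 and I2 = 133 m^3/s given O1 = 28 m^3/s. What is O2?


Muskingum coefficients:
denom = 2*K*(1-X) + dt = 2*4.7*(1-0.28) + 6.1 = 12.868.
C0 = (dt - 2*K*X)/denom = (6.1 - 2*4.7*0.28)/12.868 = 0.2695.
C1 = (dt + 2*K*X)/denom = (6.1 + 2*4.7*0.28)/12.868 = 0.6786.
C2 = (2*K*(1-X) - dt)/denom = 0.0519.
O2 = C0*I2 + C1*I1 + C2*O1
   = 0.2695*133 + 0.6786*151 + 0.0519*28
   = 139.76 m^3/s.

139.76


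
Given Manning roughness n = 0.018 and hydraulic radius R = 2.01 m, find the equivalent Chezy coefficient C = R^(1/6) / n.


The Chezy coefficient relates to Manning's n through C = R^(1/6) / n.
R^(1/6) = 2.01^(1/6) = 1.123395.
C = 1.123395 / 0.018 = 62.41 m^(1/2)/s.

62.41


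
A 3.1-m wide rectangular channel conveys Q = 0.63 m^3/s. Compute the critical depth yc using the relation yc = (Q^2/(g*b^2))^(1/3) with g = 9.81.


Using yc = (Q^2 / (g * b^2))^(1/3):
Q^2 = 0.63^2 = 0.4.
g * b^2 = 9.81 * 3.1^2 = 9.81 * 9.61 = 94.27.
Q^2 / (g*b^2) = 0.4 / 94.27 = 0.0042.
yc = 0.0042^(1/3) = 0.1615 m.

0.1615


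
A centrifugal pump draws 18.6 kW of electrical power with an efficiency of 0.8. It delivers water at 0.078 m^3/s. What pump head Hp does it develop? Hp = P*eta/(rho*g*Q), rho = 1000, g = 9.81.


Pump head formula: Hp = P * eta / (rho * g * Q).
Numerator: P * eta = 18.6 * 1000 * 0.8 = 14880.0 W.
Denominator: rho * g * Q = 1000 * 9.81 * 0.078 = 765.18.
Hp = 14880.0 / 765.18 = 19.45 m.

19.45


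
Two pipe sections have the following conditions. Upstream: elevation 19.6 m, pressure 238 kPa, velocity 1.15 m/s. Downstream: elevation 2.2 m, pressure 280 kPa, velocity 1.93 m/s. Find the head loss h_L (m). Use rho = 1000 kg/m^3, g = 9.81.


Total head at each section: H = z + p/(rho*g) + V^2/(2g).
H1 = 19.6 + 238*1000/(1000*9.81) + 1.15^2/(2*9.81)
   = 19.6 + 24.261 + 0.0674
   = 43.928 m.
H2 = 2.2 + 280*1000/(1000*9.81) + 1.93^2/(2*9.81)
   = 2.2 + 28.542 + 0.1899
   = 30.932 m.
h_L = H1 - H2 = 43.928 - 30.932 = 12.996 m.

12.996


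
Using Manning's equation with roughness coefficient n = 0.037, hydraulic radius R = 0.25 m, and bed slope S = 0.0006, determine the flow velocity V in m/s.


Manning's equation gives V = (1/n) * R^(2/3) * S^(1/2).
First, compute R^(2/3) = 0.25^(2/3) = 0.3969.
Next, S^(1/2) = 0.0006^(1/2) = 0.024495.
Then 1/n = 1/0.037 = 27.03.
V = 27.03 * 0.3969 * 0.024495 = 0.2627 m/s.

0.2627


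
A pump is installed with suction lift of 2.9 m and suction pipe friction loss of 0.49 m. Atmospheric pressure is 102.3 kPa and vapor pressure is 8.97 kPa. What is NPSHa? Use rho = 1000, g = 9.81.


NPSHa = p_atm/(rho*g) - z_s - hf_s - p_vap/(rho*g).
p_atm/(rho*g) = 102.3*1000 / (1000*9.81) = 10.428 m.
p_vap/(rho*g) = 8.97*1000 / (1000*9.81) = 0.914 m.
NPSHa = 10.428 - 2.9 - 0.49 - 0.914
      = 6.12 m.

6.12


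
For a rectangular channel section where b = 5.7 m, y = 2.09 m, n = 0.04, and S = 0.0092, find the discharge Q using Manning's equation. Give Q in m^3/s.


For a rectangular channel, the cross-sectional area A = b * y = 5.7 * 2.09 = 11.91 m^2.
The wetted perimeter P = b + 2y = 5.7 + 2*2.09 = 9.88 m.
Hydraulic radius R = A/P = 11.91/9.88 = 1.2058 m.
Velocity V = (1/n)*R^(2/3)*S^(1/2) = (1/0.04)*1.2058^(2/3)*0.0092^(1/2) = 2.7165 m/s.
Discharge Q = A * V = 11.91 * 2.7165 = 32.362 m^3/s.

32.362


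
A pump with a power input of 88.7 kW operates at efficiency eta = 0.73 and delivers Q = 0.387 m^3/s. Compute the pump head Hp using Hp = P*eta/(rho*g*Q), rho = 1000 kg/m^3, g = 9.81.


Pump head formula: Hp = P * eta / (rho * g * Q).
Numerator: P * eta = 88.7 * 1000 * 0.73 = 64751.0 W.
Denominator: rho * g * Q = 1000 * 9.81 * 0.387 = 3796.47.
Hp = 64751.0 / 3796.47 = 17.06 m.

17.06


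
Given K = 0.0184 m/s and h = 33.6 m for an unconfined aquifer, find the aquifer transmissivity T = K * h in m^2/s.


Transmissivity is defined as T = K * h.
T = 0.0184 * 33.6
  = 0.6182 m^2/s.

0.6182


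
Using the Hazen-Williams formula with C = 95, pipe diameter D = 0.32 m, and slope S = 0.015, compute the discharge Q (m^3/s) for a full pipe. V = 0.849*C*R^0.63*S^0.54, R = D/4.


For a full circular pipe, R = D/4 = 0.32/4 = 0.08 m.
V = 0.849 * 95 * 0.08^0.63 * 0.015^0.54
  = 0.849 * 95 * 0.203679 * 0.103535
  = 1.7009 m/s.
Pipe area A = pi*D^2/4 = pi*0.32^2/4 = 0.0804 m^2.
Q = A * V = 0.0804 * 1.7009 = 0.1368 m^3/s.

0.1368


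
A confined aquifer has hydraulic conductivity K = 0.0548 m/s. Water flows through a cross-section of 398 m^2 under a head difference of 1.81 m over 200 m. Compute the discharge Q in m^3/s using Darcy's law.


Darcy's law: Q = K * A * i, where i = dh/L.
Hydraulic gradient i = 1.81 / 200 = 0.00905.
Q = 0.0548 * 398 * 0.00905
  = 0.1974 m^3/s.

0.1974


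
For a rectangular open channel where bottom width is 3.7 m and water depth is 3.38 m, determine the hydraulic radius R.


For a rectangular section:
Flow area A = b * y = 3.7 * 3.38 = 12.51 m^2.
Wetted perimeter P = b + 2y = 3.7 + 2*3.38 = 10.46 m.
Hydraulic radius R = A/P = 12.51 / 10.46 = 1.1956 m.

1.1956


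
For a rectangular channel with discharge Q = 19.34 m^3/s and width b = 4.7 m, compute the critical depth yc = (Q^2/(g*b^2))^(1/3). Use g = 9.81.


Using yc = (Q^2 / (g * b^2))^(1/3):
Q^2 = 19.34^2 = 374.04.
g * b^2 = 9.81 * 4.7^2 = 9.81 * 22.09 = 216.7.
Q^2 / (g*b^2) = 374.04 / 216.7 = 1.7261.
yc = 1.7261^(1/3) = 1.1995 m.

1.1995


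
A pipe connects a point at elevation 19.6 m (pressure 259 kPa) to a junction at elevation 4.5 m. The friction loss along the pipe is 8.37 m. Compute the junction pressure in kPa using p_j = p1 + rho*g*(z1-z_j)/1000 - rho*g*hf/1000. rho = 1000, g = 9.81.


Junction pressure: p_j = p1 + rho*g*(z1 - z_j)/1000 - rho*g*hf/1000.
Elevation term = 1000*9.81*(19.6 - 4.5)/1000 = 148.131 kPa.
Friction term = 1000*9.81*8.37/1000 = 82.11 kPa.
p_j = 259 + 148.131 - 82.11 = 325.02 kPa.

325.02


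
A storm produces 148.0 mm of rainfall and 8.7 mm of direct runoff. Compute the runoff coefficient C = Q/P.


The runoff coefficient C = runoff depth / rainfall depth.
C = 8.7 / 148.0
  = 0.0588.

0.0588


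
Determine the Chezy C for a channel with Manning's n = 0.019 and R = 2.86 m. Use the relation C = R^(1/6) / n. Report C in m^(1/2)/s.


The Chezy coefficient relates to Manning's n through C = R^(1/6) / n.
R^(1/6) = 2.86^(1/6) = 1.191409.
C = 1.191409 / 0.019 = 62.71 m^(1/2)/s.

62.71


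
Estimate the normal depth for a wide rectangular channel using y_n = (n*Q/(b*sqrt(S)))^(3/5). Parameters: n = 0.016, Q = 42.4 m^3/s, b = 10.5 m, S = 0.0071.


We use the wide-channel approximation y_n = (n*Q/(b*sqrt(S)))^(3/5).
sqrt(S) = sqrt(0.0071) = 0.084261.
Numerator: n*Q = 0.016 * 42.4 = 0.6784.
Denominator: b*sqrt(S) = 10.5 * 0.084261 = 0.884741.
arg = 0.7668.
y_n = 0.7668^(3/5) = 0.8527 m.

0.8527


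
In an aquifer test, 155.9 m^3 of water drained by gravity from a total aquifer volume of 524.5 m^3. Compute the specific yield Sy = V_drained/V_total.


Specific yield Sy = Volume drained / Total volume.
Sy = 155.9 / 524.5
   = 0.2972.

0.2972


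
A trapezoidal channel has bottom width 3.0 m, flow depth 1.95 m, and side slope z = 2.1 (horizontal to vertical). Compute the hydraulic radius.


For a trapezoidal section with side slope z:
A = (b + z*y)*y = (3.0 + 2.1*1.95)*1.95 = 13.835 m^2.
P = b + 2*y*sqrt(1 + z^2) = 3.0 + 2*1.95*sqrt(1 + 2.1^2) = 12.071 m.
R = A/P = 13.835 / 12.071 = 1.1461 m.

1.1461


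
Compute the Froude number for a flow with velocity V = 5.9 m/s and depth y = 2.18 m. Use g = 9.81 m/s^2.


The Froude number is defined as Fr = V / sqrt(g*y).
g*y = 9.81 * 2.18 = 21.3858.
sqrt(g*y) = sqrt(21.3858) = 4.6245.
Fr = 5.9 / 4.6245 = 1.2758.

1.2758


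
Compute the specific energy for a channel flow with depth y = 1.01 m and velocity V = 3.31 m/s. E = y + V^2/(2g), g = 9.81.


Specific energy E = y + V^2/(2g).
Velocity head = V^2/(2g) = 3.31^2 / (2*9.81) = 10.9561 / 19.62 = 0.5584 m.
E = 1.01 + 0.5584 = 1.5684 m.

1.5684


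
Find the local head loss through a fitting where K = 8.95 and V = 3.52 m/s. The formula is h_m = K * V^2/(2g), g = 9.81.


Minor loss formula: h_m = K * V^2/(2g).
V^2 = 3.52^2 = 12.3904.
V^2/(2g) = 12.3904 / 19.62 = 0.6315 m.
h_m = 8.95 * 0.6315 = 5.6521 m.

5.6521


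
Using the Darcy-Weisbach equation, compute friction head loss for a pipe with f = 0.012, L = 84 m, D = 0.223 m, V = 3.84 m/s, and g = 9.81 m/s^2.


Darcy-Weisbach equation: h_f = f * (L/D) * V^2/(2g).
f * L/D = 0.012 * 84/0.223 = 4.5202.
V^2/(2g) = 3.84^2 / (2*9.81) = 14.7456 / 19.62 = 0.7516 m.
h_f = 4.5202 * 0.7516 = 3.397 m.

3.397


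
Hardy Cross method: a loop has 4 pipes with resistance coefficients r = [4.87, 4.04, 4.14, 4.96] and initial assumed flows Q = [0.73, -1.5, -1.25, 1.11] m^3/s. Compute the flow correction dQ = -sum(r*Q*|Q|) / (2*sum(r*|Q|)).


Numerator terms (r*Q*|Q|): 4.87*0.73*|0.73| = 2.5952; 4.04*-1.5*|-1.5| = -9.09; 4.14*-1.25*|-1.25| = -6.4688; 4.96*1.11*|1.11| = 6.1112.
Sum of numerator = -6.8523.
Denominator terms (r*|Q|): 4.87*|0.73| = 3.5551; 4.04*|-1.5| = 6.06; 4.14*|-1.25| = 5.175; 4.96*|1.11| = 5.5056.
2 * sum of denominator = 2 * 20.2957 = 40.5914.
dQ = --6.8523 / 40.5914 = 0.1688 m^3/s.

0.1688


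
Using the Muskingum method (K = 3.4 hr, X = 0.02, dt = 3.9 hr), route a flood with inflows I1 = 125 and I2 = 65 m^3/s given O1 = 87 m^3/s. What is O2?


Muskingum coefficients:
denom = 2*K*(1-X) + dt = 2*3.4*(1-0.02) + 3.9 = 10.564.
C0 = (dt - 2*K*X)/denom = (3.9 - 2*3.4*0.02)/10.564 = 0.3563.
C1 = (dt + 2*K*X)/denom = (3.9 + 2*3.4*0.02)/10.564 = 0.3821.
C2 = (2*K*(1-X) - dt)/denom = 0.2616.
O2 = C0*I2 + C1*I1 + C2*O1
   = 0.3563*65 + 0.3821*125 + 0.2616*87
   = 93.68 m^3/s.

93.68


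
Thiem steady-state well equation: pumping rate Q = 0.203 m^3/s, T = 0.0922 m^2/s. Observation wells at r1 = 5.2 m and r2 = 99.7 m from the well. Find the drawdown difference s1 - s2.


Thiem equation: s1 - s2 = Q/(2*pi*T) * ln(r2/r1).
ln(r2/r1) = ln(99.7/5.2) = 2.9535.
Q/(2*pi*T) = 0.203 / (2*pi*0.0922) = 0.203 / 0.5793 = 0.3504.
s1 - s2 = 0.3504 * 2.9535 = 1.035 m.

1.035


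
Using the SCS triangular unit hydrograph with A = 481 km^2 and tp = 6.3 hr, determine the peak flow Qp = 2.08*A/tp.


SCS formula: Qp = 2.08 * A / tp.
Qp = 2.08 * 481 / 6.3
   = 1000.48 / 6.3
   = 158.81 m^3/s per cm.

158.81


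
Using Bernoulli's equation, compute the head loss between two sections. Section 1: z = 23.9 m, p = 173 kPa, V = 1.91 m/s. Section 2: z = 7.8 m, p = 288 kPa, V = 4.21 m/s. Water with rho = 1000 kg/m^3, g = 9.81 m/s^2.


Total head at each section: H = z + p/(rho*g) + V^2/(2g).
H1 = 23.9 + 173*1000/(1000*9.81) + 1.91^2/(2*9.81)
   = 23.9 + 17.635 + 0.1859
   = 41.721 m.
H2 = 7.8 + 288*1000/(1000*9.81) + 4.21^2/(2*9.81)
   = 7.8 + 29.358 + 0.9034
   = 38.061 m.
h_L = H1 - H2 = 41.721 - 38.061 = 3.66 m.

3.66


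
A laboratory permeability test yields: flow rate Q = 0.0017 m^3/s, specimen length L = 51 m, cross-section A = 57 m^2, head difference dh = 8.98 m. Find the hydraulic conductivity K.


From K = Q*L / (A*dh):
Numerator: Q*L = 0.0017 * 51 = 0.0867.
Denominator: A*dh = 57 * 8.98 = 511.86.
K = 0.0867 / 511.86 = 0.000169 m/s.

0.000169


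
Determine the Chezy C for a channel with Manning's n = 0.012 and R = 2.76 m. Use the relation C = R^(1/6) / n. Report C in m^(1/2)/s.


The Chezy coefficient relates to Manning's n through C = R^(1/6) / n.
R^(1/6) = 2.76^(1/6) = 1.184363.
C = 1.184363 / 0.012 = 98.7 m^(1/2)/s.

98.7


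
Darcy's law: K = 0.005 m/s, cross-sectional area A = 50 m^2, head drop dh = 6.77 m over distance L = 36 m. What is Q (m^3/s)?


Darcy's law: Q = K * A * i, where i = dh/L.
Hydraulic gradient i = 6.77 / 36 = 0.188056.
Q = 0.005 * 50 * 0.188056
  = 0.047 m^3/s.

0.047


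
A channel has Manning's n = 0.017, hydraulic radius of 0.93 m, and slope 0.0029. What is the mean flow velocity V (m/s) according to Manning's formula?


Manning's equation gives V = (1/n) * R^(2/3) * S^(1/2).
First, compute R^(2/3) = 0.93^(2/3) = 0.9528.
Next, S^(1/2) = 0.0029^(1/2) = 0.053852.
Then 1/n = 1/0.017 = 58.82.
V = 58.82 * 0.9528 * 0.053852 = 3.0181 m/s.

3.0181


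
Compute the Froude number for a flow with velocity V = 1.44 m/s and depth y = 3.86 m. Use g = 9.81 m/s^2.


The Froude number is defined as Fr = V / sqrt(g*y).
g*y = 9.81 * 3.86 = 37.8666.
sqrt(g*y) = sqrt(37.8666) = 6.1536.
Fr = 1.44 / 6.1536 = 0.234.

0.234


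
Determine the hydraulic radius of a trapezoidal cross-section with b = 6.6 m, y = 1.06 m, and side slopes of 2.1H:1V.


For a trapezoidal section with side slope z:
A = (b + z*y)*y = (6.6 + 2.1*1.06)*1.06 = 9.356 m^2.
P = b + 2*y*sqrt(1 + z^2) = 6.6 + 2*1.06*sqrt(1 + 2.1^2) = 11.531 m.
R = A/P = 9.356 / 11.531 = 0.8113 m.

0.8113


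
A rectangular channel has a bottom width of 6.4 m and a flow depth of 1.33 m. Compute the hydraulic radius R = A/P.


For a rectangular section:
Flow area A = b * y = 6.4 * 1.33 = 8.51 m^2.
Wetted perimeter P = b + 2y = 6.4 + 2*1.33 = 9.06 m.
Hydraulic radius R = A/P = 8.51 / 9.06 = 0.9395 m.

0.9395


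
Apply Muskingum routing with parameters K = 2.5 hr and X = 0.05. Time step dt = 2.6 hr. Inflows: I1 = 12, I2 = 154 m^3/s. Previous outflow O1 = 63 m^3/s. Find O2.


Muskingum coefficients:
denom = 2*K*(1-X) + dt = 2*2.5*(1-0.05) + 2.6 = 7.35.
C0 = (dt - 2*K*X)/denom = (2.6 - 2*2.5*0.05)/7.35 = 0.3197.
C1 = (dt + 2*K*X)/denom = (2.6 + 2*2.5*0.05)/7.35 = 0.3878.
C2 = (2*K*(1-X) - dt)/denom = 0.2925.
O2 = C0*I2 + C1*I1 + C2*O1
   = 0.3197*154 + 0.3878*12 + 0.2925*63
   = 72.32 m^3/s.

72.32


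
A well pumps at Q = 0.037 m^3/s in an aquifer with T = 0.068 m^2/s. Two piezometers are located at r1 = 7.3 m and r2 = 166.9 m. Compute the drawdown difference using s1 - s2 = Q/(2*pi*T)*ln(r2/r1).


Thiem equation: s1 - s2 = Q/(2*pi*T) * ln(r2/r1).
ln(r2/r1) = ln(166.9/7.3) = 3.1295.
Q/(2*pi*T) = 0.037 / (2*pi*0.068) = 0.037 / 0.4273 = 0.0866.
s1 - s2 = 0.0866 * 3.1295 = 0.271 m.

0.271


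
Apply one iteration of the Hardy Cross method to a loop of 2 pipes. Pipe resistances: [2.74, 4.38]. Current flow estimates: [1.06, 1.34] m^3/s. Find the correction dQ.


Numerator terms (r*Q*|Q|): 2.74*1.06*|1.06| = 3.0787; 4.38*1.34*|1.34| = 7.8647.
Sum of numerator = 10.9434.
Denominator terms (r*|Q|): 2.74*|1.06| = 2.9044; 4.38*|1.34| = 5.8692.
2 * sum of denominator = 2 * 8.7736 = 17.5472.
dQ = -10.9434 / 17.5472 = -0.6237 m^3/s.

-0.6237


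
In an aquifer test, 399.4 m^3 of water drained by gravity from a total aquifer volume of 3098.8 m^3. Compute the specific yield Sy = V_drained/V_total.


Specific yield Sy = Volume drained / Total volume.
Sy = 399.4 / 3098.8
   = 0.1289.

0.1289


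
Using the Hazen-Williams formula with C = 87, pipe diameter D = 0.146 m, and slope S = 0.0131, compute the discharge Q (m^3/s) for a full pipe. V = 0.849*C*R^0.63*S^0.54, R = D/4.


For a full circular pipe, R = D/4 = 0.146/4 = 0.0365 m.
V = 0.849 * 87 * 0.0365^0.63 * 0.0131^0.54
  = 0.849 * 87 * 0.124235 * 0.096234
  = 0.8831 m/s.
Pipe area A = pi*D^2/4 = pi*0.146^2/4 = 0.0167 m^2.
Q = A * V = 0.0167 * 0.8831 = 0.0148 m^3/s.

0.0148


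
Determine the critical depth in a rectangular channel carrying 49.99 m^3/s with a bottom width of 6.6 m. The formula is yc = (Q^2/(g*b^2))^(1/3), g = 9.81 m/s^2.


Using yc = (Q^2 / (g * b^2))^(1/3):
Q^2 = 49.99^2 = 2499.0.
g * b^2 = 9.81 * 6.6^2 = 9.81 * 43.56 = 427.32.
Q^2 / (g*b^2) = 2499.0 / 427.32 = 5.8481.
yc = 5.8481^(1/3) = 1.8016 m.

1.8016


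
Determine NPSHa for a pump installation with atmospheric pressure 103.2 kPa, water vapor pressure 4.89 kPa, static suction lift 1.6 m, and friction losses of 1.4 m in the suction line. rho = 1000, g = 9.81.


NPSHa = p_atm/(rho*g) - z_s - hf_s - p_vap/(rho*g).
p_atm/(rho*g) = 103.2*1000 / (1000*9.81) = 10.52 m.
p_vap/(rho*g) = 4.89*1000 / (1000*9.81) = 0.498 m.
NPSHa = 10.52 - 1.6 - 1.4 - 0.498
      = 7.02 m.

7.02


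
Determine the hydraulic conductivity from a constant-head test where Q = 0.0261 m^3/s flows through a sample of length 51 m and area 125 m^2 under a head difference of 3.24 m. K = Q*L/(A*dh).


From K = Q*L / (A*dh):
Numerator: Q*L = 0.0261 * 51 = 1.3311.
Denominator: A*dh = 125 * 3.24 = 405.0.
K = 1.3311 / 405.0 = 0.003287 m/s.

0.003287


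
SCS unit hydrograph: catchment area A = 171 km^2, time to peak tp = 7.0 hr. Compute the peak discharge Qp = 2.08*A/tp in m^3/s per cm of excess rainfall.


SCS formula: Qp = 2.08 * A / tp.
Qp = 2.08 * 171 / 7.0
   = 355.68 / 7.0
   = 50.81 m^3/s per cm.

50.81


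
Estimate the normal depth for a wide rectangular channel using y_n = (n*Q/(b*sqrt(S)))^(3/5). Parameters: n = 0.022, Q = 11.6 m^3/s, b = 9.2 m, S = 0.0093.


We use the wide-channel approximation y_n = (n*Q/(b*sqrt(S)))^(3/5).
sqrt(S) = sqrt(0.0093) = 0.096437.
Numerator: n*Q = 0.022 * 11.6 = 0.2552.
Denominator: b*sqrt(S) = 9.2 * 0.096437 = 0.88722.
arg = 0.2876.
y_n = 0.2876^(3/5) = 0.4735 m.

0.4735


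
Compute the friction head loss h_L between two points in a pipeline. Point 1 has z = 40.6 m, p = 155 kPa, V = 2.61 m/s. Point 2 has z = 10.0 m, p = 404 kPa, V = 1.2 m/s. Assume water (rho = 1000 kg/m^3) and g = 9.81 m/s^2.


Total head at each section: H = z + p/(rho*g) + V^2/(2g).
H1 = 40.6 + 155*1000/(1000*9.81) + 2.61^2/(2*9.81)
   = 40.6 + 15.8 + 0.3472
   = 56.747 m.
H2 = 10.0 + 404*1000/(1000*9.81) + 1.2^2/(2*9.81)
   = 10.0 + 41.182 + 0.0734
   = 51.256 m.
h_L = H1 - H2 = 56.747 - 51.256 = 5.492 m.

5.492


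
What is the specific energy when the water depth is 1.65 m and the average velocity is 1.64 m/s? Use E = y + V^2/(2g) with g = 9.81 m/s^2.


Specific energy E = y + V^2/(2g).
Velocity head = V^2/(2g) = 1.64^2 / (2*9.81) = 2.6896 / 19.62 = 0.1371 m.
E = 1.65 + 0.1371 = 1.7871 m.

1.7871


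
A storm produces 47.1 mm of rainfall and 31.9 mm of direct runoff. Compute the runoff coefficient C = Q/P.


The runoff coefficient C = runoff depth / rainfall depth.
C = 31.9 / 47.1
  = 0.6773.

0.6773


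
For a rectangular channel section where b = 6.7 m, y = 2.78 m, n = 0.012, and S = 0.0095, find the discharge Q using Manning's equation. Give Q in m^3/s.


For a rectangular channel, the cross-sectional area A = b * y = 6.7 * 2.78 = 18.63 m^2.
The wetted perimeter P = b + 2y = 6.7 + 2*2.78 = 12.26 m.
Hydraulic radius R = A/P = 18.63/12.26 = 1.5192 m.
Velocity V = (1/n)*R^(2/3)*S^(1/2) = (1/0.012)*1.5192^(2/3)*0.0095^(1/2) = 10.7341 m/s.
Discharge Q = A * V = 18.63 * 10.7341 = 199.934 m^3/s.

199.934
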